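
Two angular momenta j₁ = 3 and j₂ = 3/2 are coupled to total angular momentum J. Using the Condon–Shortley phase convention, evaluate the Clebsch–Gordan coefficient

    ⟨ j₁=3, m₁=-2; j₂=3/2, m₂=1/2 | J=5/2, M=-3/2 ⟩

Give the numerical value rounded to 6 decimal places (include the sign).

j₁+j₂−J=2  J+j₁−j₂=4  J−j₁+j₂=1  j₁+j₂+J+1=8
(j₁±m₁, j₂±m₂, J±M) = (1,5,2,1,1,4)
P² = 288/7
sum k=1..2:
  [1] −1/24 = -1/24
  [2] +1/12 = 1/12
S = 1/24
C² = P²·S² = 1/14 ; C = +0.267261

+0.267261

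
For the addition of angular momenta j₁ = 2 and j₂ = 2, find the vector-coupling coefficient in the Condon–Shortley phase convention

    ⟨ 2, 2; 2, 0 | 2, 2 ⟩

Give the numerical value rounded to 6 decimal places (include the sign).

triangle: 2!×2!×2!/7! = 8/5040
(j±m)!: 4!×0!×2!×2!×4!×0! = 2304
prefactor² = (2J+1)×Δ×N² = 128/7
  k=0: +1/(0!×2!×0!×2!×2!×0!) = 1/8
Σ = 1/8  ⇒  CG² = 128/7×1/8² = 2/7
CG = +√(2/7) = +0.534522

+0.534522  (= +√(2/7))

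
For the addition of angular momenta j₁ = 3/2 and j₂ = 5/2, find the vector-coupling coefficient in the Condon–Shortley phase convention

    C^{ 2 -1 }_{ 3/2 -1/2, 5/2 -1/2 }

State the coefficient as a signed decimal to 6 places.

-0.545545

triangle: 2!*1!*3!/7! = 12/5040
(j±m)!: 1!*2!*2!*3!*1!*3! = 144
prefactor² = (2J+1)*Δ*N² = 12/7
  k=1: −1/(1!*1!*1!*1!*0!*2!) = -1/2
  k=2: +1/(2!*0!*0!*0!*1!*3!) = 1/12
Σ = -5/12  ⇒  CG² = 12/7*(-5/12)² = 25/84
CG = −√(25/84) = -0.545545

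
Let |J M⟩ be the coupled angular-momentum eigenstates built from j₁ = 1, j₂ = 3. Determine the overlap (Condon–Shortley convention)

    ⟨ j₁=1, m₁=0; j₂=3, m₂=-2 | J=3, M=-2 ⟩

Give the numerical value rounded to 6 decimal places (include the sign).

triangle: 1!*1!*5!/8! = 120/40320
(j±m)!: 1!*1!*1!*5!*1!*5! = 14400
prefactor² = (2J+1)*Δ*N² = 300
  k=0: +1/(0!*1!*1!*1!*0!*4!) = 1/24
  k=1: −1/(1!*0!*0!*0!*1!*5!) = -1/120
Σ = 1/30  ⇒  CG² = 300*1/30² = 1/3
CG = +√(1/3) = +0.577350

+0.577350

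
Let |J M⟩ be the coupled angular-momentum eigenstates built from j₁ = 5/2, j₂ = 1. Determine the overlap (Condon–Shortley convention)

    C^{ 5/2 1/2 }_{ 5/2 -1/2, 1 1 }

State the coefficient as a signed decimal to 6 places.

√[6·1!4!1!/7! · 2!3!2!0!3!2!] = √(288/35)
  +(−1)^1/∏(1,0,2,1,2,0)! = -1/4  (running -1/4)
⟨..|..⟩ = √(288/35)·(-1/4) = -0.717137

−√(18/35) ≈ -0.717137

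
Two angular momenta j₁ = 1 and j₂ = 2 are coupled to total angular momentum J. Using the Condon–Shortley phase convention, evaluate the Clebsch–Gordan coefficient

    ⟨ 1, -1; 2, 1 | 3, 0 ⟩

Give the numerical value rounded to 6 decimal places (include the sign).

triangle: 0!×2!×4!/7! = 48/5040
(j±m)!: 0!×2!×3!×1!×3!×3! = 432
prefactor² = (2J+1)×Δ×N² = 144/5
  k=0: +1/(0!×0!×2!×3!×0!×1!) = 1/12
Σ = 1/12  ⇒  CG² = 144/5×1/12² = 1/5
CG = +√(1/5) = +0.447214

+0.447214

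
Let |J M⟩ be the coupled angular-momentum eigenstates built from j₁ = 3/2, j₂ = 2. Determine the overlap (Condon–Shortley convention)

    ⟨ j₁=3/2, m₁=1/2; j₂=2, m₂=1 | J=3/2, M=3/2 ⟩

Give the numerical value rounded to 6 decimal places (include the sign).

-0.632456  (= −√(2/5))

j₁+j₂−J=2  J+j₁−j₂=1  J−j₁+j₂=2  j₁+j₂+J+1=6
(j₁±m₁, j₂±m₂, J±M) = (2,1,3,1,3,0)
P² = 8/5
sum k=1..1:
  [1] −1/2 = -1/2
S = -1/2
C² = P²·S² = 2/5 ; C = -0.632456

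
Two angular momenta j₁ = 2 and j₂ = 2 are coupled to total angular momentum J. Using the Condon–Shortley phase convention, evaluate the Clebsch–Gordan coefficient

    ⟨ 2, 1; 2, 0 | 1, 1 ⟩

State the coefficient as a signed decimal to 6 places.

−√(3/10) ≈ -0.547723

√[3·3!1!1!/6! · 3!1!2!2!2!0!] = √(6/5)
  +(−1)^1/∏(1,2,0,1,1,0)! = -1/2  (running -1/2)
⟨..|..⟩ = √(6/5)·(-1/2) = -0.547723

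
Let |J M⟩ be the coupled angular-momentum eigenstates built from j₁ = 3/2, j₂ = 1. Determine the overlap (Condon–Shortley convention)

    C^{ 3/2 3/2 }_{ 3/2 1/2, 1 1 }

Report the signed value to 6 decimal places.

-0.632456  (= −√(2/5))

√[4·1!2!1!/5! · 2!1!2!0!3!0!] = √(8/5)
  +(−1)^1/∏(1,0,0,1,2,0)! = -1/2  (running -1/2)
⟨..|..⟩ = √(8/5)·(-1/2) = -0.632456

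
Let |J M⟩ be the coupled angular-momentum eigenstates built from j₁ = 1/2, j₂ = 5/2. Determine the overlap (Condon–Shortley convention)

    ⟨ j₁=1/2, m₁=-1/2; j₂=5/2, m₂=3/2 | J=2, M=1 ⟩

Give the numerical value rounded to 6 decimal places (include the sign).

−√(2/3) ≈ -0.816497

j₁+j₂−J=1  J+j₁−j₂=0  J−j₁+j₂=4  j₁+j₂+J+1=6
(j₁±m₁, j₂±m₂, J±M) = (0,1,4,1,3,1)
P² = 24
sum k=1..1:
  [1] −1/6 = -1/6
S = -1/6
C² = P²·S² = 2/3 ; C = -0.816497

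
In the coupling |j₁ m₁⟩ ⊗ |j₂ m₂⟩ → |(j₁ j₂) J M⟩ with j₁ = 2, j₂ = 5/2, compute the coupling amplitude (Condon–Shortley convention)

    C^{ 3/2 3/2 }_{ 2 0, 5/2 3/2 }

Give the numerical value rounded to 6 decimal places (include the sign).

+√(12/35) = +0.585540

triangle: 3!×1!×2!/7! = 12/5040
(j±m)!: 2!×2!×4!×1!×3!×0! = 576
prefactor² = (2J+1)×Δ×N² = 192/35
  k=2: +1/(2!×1!×0!×2!×1!×0!) = 1/4
Σ = 1/4  ⇒  CG² = 192/35×1/4² = 12/35
CG = +√(12/35) = +0.585540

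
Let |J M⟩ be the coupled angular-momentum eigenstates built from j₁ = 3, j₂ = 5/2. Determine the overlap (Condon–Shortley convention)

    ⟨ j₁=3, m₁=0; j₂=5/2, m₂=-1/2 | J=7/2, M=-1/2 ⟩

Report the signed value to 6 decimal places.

-0.436436

√[8·2!4!3!/10! · 3!3!2!3!3!4!] = √(6912/175)
  +(−1)^0/∏(0,2,3,2,1,1)! = 1/24  (running 1/24)
  +(−1)^1/∏(1,1,2,1,2,2)! = -1/8  (running -1/12)
  +(−1)^2/∏(2,0,1,0,3,3)! = 1/72  (running -5/72)
⟨..|..⟩ = √(6912/175)·(-5/72) = -0.436436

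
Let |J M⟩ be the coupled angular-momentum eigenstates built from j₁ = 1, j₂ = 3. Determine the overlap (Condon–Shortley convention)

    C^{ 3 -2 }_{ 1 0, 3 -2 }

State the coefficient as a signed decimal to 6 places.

+√(1/3) ≈ +0.577350

j₁+j₂−J=1  J+j₁−j₂=1  J−j₁+j₂=5  j₁+j₂+J+1=8
(j₁±m₁, j₂±m₂, J±M) = (1,1,1,5,1,5)
P² = 300
sum k=0..1:
  [0] +1/24 = 1/24
  [1] −1/120 = -1/120
S = 1/30
C² = P²·S² = 1/3 ; C = +0.577350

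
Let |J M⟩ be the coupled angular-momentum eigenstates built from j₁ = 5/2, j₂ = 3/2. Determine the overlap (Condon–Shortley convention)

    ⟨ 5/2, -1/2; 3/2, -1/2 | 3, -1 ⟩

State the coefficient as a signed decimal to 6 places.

√[7·1!4!2!/8! · 2!3!1!2!2!4!] = √(48/5)
  +(−1)^0/∏(0,1,3,1,1,1)! = 1/6  (running 1/6)
  +(−1)^1/∏(1,0,2,0,2,2)! = -1/8  (running 1/24)
⟨..|..⟩ = √(48/5)·(1/24) = +0.129099

+√(1/60) = +0.129099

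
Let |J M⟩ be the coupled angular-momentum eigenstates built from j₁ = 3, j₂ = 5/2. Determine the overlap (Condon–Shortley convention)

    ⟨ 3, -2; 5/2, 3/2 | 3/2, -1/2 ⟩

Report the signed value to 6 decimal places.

triangle: 4!·2!·1!/8! = 48/40320
(j±m)!: 1!·5!·4!·1!·1!·2! = 5760
prefactor² = (2J+1)·Δ·N² = 192/7
  k=3: −1/(3!·1!·2!·1!·0!·0!) = -1/12
  k=4: +1/(4!·0!·1!·0!·1!·1!) = 1/24
Σ = -1/24  ⇒  CG² = 192/7·(-1/24)² = 1/21
CG = −√(1/21) = -0.218218

-0.218218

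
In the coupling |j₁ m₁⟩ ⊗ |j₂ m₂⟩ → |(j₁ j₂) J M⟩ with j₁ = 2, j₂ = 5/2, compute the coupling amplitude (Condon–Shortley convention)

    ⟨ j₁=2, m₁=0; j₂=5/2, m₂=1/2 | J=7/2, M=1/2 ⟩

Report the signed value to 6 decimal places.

triangle: 1!*3!*4!/9! = 144/362880
(j±m)!: 2!*2!*3!*2!*4!*3! = 6912
prefactor² = (2J+1)*Δ*N² = 768/35
  k=0: +1/(0!*1!*2!*3!*1!*1!) = 1/12
  k=1: −1/(1!*0!*1!*2!*2!*2!) = -1/8
Σ = -1/24  ⇒  CG² = 768/35*(-1/24)² = 4/105
CG = −√(4/105) = -0.195180

-0.195180  (= −√(4/105))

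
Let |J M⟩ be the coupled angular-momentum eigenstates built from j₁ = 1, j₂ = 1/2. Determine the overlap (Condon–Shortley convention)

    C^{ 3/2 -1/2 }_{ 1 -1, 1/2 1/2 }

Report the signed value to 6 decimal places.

+0.577350

j₁+j₂−J=0  J+j₁−j₂=2  J−j₁+j₂=1  j₁+j₂+J+1=4
(j₁±m₁, j₂±m₂, J±M) = (0,2,1,0,1,2)
P² = 4/3
sum k=0..0:
  [0] +1/2 = 1/2
S = 1/2
C² = P²·S² = 1/3 ; C = +0.577350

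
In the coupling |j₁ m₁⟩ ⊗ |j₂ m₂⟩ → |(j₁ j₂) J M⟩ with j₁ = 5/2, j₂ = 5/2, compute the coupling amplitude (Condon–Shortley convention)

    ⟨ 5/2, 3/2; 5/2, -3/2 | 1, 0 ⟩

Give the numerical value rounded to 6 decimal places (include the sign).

triangle: 4!×1!×1!/7! = 24/5040
(j±m)!: 4!×1!×1!×4!×1!×1! = 576
prefactor² = (2J+1)×Δ×N² = 288/35
  k=0: +1/(0!×4!×1!×1!×0!×0!) = 1/24
  k=1: −1/(1!×3!×0!×0!×1!×1!) = -1/6
Σ = -1/8  ⇒  CG² = 288/35×(-1/8)² = 9/70
CG = −√(9/70) = -0.358569

−√(9/70) ≈ -0.358569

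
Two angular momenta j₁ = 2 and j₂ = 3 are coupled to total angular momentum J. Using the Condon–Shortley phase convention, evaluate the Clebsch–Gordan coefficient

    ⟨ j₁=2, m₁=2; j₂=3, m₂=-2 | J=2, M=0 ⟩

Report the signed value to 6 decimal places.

+0.597614

j₁+j₂−J=3  J+j₁−j₂=1  J−j₁+j₂=3  j₁+j₂+J+1=8
(j₁±m₁, j₂±m₂, J±M) = (4,0,1,5,2,2)
P² = 360/7
sum k=0..0:
  [0] +1/12 = 1/12
S = 1/12
C² = P²·S² = 5/14 ; C = +0.597614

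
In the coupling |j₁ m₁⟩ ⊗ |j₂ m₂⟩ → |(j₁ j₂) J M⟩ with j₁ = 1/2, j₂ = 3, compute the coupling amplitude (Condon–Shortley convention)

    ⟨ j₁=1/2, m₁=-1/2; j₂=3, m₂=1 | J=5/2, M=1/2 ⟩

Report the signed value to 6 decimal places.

−√(4/7) = -0.755929

√[6·1!0!5!/7! · 0!1!4!2!3!2!] = √(576/7)
  +(−1)^1/∏(1,0,0,3,0,2)! = -1/12  (running -1/12)
⟨..|..⟩ = √(576/7)·(-1/12) = -0.755929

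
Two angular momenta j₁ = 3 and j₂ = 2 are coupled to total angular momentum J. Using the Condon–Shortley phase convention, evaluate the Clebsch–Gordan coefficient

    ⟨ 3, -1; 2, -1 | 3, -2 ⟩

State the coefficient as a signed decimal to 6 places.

triangle: 2!×4!×2!/9! = 96/362880
(j±m)!: 2!×4!×1!×3!×1!×5! = 34560
prefactor² = (2J+1)×Δ×N² = 64
  k=0: +1/(0!×2!×4!×1!×0!×1!) = 1/48
  k=1: −1/(1!×1!×3!×0!×1!×2!) = -1/12
Σ = -1/16  ⇒  CG² = 64×(-1/16)² = 1/4
CG = −√(1/4) = -0.500000

-0.500000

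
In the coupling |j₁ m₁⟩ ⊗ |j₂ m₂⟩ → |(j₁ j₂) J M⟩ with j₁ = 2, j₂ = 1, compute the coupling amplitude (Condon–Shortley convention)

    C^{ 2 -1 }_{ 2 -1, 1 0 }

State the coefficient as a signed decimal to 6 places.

-0.408248

triangle: 1!×3!×1!/6! = 6/720
(j±m)!: 1!×3!×1!×1!×1!×3! = 36
prefactor² = (2J+1)×Δ×N² = 3/2
  k=0: +1/(0!×1!×3!×1!×0!×0!) = 1/6
  k=1: −1/(1!×0!×2!×0!×1!×1!) = -1/2
Σ = -1/3  ⇒  CG² = 3/2×(-1/3)² = 1/6
CG = −√(1/6) = -0.408248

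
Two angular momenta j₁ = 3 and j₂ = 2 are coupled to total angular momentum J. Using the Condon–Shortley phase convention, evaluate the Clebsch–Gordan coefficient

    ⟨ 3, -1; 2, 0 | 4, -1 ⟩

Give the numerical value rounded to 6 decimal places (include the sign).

j₁+j₂−J=1  J+j₁−j₂=5  J−j₁+j₂=3  j₁+j₂+J+1=10
(j₁±m₁, j₂±m₂, J±M) = (2,4,2,2,3,5)
P² = 1728/7
sum k=0..1:
  [0] +1/48 = 1/48
  [1] −1/24 = -1/24
S = -1/48
C² = P²·S² = 3/28 ; C = -0.327327

−√(3/28) = -0.327327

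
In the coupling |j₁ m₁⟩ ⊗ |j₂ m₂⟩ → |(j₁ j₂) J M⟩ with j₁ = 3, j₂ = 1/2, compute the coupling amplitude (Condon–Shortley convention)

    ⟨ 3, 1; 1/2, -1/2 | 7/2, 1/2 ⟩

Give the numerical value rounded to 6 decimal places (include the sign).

+√(3/7) = +0.654654

j₁+j₂−J=0  J+j₁−j₂=6  J−j₁+j₂=1  j₁+j₂+J+1=8
(j₁±m₁, j₂±m₂, J±M) = (4,2,0,1,4,3)
P² = 6912/7
sum k=0..0:
  [0] +1/48 = 1/48
S = 1/48
C² = P²·S² = 3/7 ; C = +0.654654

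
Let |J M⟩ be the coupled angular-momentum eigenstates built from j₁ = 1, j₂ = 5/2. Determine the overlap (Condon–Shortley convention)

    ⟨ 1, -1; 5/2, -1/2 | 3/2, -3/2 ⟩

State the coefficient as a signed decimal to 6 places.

+√(1/15) = +0.258199

triangle: 2!*0!*3!/6! = 12/720
(j±m)!: 0!*2!*2!*3!*0!*3! = 144
prefactor² = (2J+1)*Δ*N² = 48/5
  k=2: +1/(2!*0!*0!*0!*0!*3!) = 1/12
Σ = 1/12  ⇒  CG² = 48/5*1/12² = 1/15
CG = +√(1/15) = +0.258199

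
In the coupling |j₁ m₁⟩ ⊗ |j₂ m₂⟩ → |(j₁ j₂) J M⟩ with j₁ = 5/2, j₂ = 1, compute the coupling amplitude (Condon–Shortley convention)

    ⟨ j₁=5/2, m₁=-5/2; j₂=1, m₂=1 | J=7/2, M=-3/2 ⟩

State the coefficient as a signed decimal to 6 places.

√[8·0!5!2!/8! · 0!5!2!0!2!5!] = √(19200/7)
  +(−1)^0/∏(0,0,5,2,0,0)! = 1/240  (running 1/240)
⟨..|..⟩ = √(19200/7)·(1/240) = +0.218218

+√(1/21) = +0.218218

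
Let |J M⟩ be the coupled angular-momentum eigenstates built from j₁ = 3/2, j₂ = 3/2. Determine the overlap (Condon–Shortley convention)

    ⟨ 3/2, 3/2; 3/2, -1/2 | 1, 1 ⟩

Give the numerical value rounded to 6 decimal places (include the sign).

+√(3/10) = +0.547723

√[3·2!1!1!/5! · 3!0!1!2!2!0!] = √(6/5)
  +(−1)^0/∏(0,2,0,1,1,0)! = 1/2  (running 1/2)
⟨..|..⟩ = √(6/5)·(1/2) = +0.547723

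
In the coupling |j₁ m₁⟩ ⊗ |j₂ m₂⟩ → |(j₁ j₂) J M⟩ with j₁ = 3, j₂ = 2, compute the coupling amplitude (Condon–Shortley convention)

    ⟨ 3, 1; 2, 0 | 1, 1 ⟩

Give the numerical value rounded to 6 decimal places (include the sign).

+√(6/35) ≈ +0.414039

√[3·4!2!0!/7! · 4!2!2!2!2!0!] = √(384/35)
  +(−1)^2/∏(2,2,0,0,2,0)! = 1/8  (running 1/8)
⟨..|..⟩ = √(384/35)·(1/8) = +0.414039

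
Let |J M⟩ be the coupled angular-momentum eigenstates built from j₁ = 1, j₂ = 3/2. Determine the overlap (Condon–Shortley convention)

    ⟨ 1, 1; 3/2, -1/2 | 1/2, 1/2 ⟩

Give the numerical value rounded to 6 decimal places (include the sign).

j₁+j₂−J=2  J+j₁−j₂=0  J−j₁+j₂=1  j₁+j₂+J+1=4
(j₁±m₁, j₂±m₂, J±M) = (2,0,1,2,1,0)
P² = 2/3
sum k=0..0:
  [0] +1/2 = 1/2
S = 1/2
C² = P²·S² = 1/6 ; C = +0.408248

+0.408248  (= +√(1/6))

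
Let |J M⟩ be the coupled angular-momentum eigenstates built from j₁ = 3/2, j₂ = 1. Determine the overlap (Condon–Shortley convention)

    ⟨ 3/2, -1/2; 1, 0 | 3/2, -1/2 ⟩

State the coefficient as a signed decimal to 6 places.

j₁+j₂−J=1  J+j₁−j₂=2  J−j₁+j₂=1  j₁+j₂+J+1=5
(j₁±m₁, j₂±m₂, J±M) = (1,2,1,1,1,2)
P² = 4/15
sum k=0..1:
  [0] +1/2 = 1/2
  [1] −1/1 = -1
S = -1/2
C² = P²·S² = 1/15 ; C = -0.258199

-0.258199  (= −√(1/15))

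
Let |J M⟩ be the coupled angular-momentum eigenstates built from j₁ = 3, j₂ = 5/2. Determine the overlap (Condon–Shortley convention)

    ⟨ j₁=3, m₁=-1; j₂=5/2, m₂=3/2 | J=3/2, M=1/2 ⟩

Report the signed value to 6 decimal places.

√[4·4!2!1!/8! · 2!4!4!1!2!1!] = √(384/35)
  +(−1)^3/∏(3,1,1,1,1,0)! = -1/6  (running -1/6)
  +(−1)^4/∏(4,0,0,0,2,1)! = 1/48  (running -7/48)
⟨..|..⟩ = √(384/35)·(-7/48) = -0.483046

-0.483046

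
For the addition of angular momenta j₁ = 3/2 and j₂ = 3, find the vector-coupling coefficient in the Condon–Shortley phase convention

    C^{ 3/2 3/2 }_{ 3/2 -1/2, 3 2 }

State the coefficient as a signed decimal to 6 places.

√[4·3!0!3!/7! · 1!2!5!1!3!0!] = √(288/7)
  +(−1)^2/∏(2,1,0,3,0,0)! = 1/12  (running 1/12)
⟨..|..⟩ = √(288/7)·(1/12) = +0.534522

+0.534522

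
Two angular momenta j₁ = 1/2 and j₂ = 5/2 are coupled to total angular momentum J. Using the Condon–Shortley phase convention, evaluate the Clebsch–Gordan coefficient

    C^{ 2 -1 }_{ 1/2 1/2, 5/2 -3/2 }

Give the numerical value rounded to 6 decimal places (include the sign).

+0.816497

triangle: 1!*0!*4!/6! = 24/720
(j±m)!: 1!*0!*1!*4!*1!*3! = 144
prefactor² = (2J+1)*Δ*N² = 24
  k=0: +1/(0!*1!*0!*1!*0!*3!) = 1/6
Σ = 1/6  ⇒  CG² = 24*1/6² = 2/3
CG = +√(2/3) = +0.816497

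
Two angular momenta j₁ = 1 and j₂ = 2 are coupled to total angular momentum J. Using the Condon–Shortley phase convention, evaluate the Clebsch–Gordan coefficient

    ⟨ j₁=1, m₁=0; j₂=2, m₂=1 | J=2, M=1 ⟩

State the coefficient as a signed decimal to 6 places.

j₁+j₂−J=1  J+j₁−j₂=1  J−j₁+j₂=3  j₁+j₂+J+1=6
(j₁±m₁, j₂±m₂, J±M) = (1,1,3,1,3,1)
P² = 3/2
sum k=0..1:
  [0] +1/6 = 1/6
  [1] −1/2 = -1/2
S = -1/3
C² = P²·S² = 1/6 ; C = -0.408248

−√(1/6) ≈ -0.408248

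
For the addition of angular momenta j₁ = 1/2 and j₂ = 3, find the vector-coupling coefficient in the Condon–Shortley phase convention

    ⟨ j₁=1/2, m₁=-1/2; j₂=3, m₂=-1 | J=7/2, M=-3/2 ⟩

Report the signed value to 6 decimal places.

√[8·0!1!6!/8! · 0!1!2!4!2!5!] = √(11520/7)
  +(−1)^0/∏(0,0,1,2,0,4)! = 1/48  (running 1/48)
⟨..|..⟩ = √(11520/7)·(1/48) = +0.845154

+√(5/7) = +0.845154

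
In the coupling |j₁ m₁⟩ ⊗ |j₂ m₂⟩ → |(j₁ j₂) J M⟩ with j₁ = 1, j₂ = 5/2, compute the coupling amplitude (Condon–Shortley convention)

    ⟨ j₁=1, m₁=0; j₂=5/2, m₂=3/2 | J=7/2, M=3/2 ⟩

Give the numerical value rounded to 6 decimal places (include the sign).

√[8·0!2!5!/8! · 1!1!4!1!5!2!] = √(1920/7)
  +(−1)^0/∏(0,0,1,4,1,1)! = 1/24  (running 1/24)
⟨..|..⟩ = √(1920/7)·(1/24) = +0.690066

+0.690066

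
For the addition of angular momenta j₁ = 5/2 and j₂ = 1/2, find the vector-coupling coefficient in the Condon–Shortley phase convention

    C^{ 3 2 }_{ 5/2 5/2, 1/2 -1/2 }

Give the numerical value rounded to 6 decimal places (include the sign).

+0.408248

j₁+j₂−J=0  J+j₁−j₂=5  J−j₁+j₂=1  j₁+j₂+J+1=7
(j₁±m₁, j₂±m₂, J±M) = (5,0,0,1,5,1)
P² = 2400
sum k=0..0:
  [0] +1/120 = 1/120
S = 1/120
C² = P²·S² = 1/6 ; C = +0.408248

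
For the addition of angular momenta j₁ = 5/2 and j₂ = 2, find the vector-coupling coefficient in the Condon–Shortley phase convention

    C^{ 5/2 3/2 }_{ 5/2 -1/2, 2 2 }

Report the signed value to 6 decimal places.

+√(27/70) ≈ +0.621059

j₁+j₂−J=2  J+j₁−j₂=3  J−j₁+j₂=2  j₁+j₂+J+1=8
(j₁±m₁, j₂±m₂, J±M) = (2,3,4,0,4,1)
P² = 864/35
sum k=2..2:
  [2] +1/8 = 1/8
S = 1/8
C² = P²·S² = 27/70 ; C = +0.621059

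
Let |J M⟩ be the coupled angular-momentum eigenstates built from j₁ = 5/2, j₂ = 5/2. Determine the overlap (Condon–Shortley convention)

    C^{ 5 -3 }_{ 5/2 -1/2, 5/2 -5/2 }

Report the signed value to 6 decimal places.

+√(2/9) = +0.471405

j₁+j₂−J=0  J+j₁−j₂=5  J−j₁+j₂=5  j₁+j₂+J+1=11
(j₁±m₁, j₂±m₂, J±M) = (2,3,0,5,2,8)
P² = 460800
sum k=0..0:
  [0] +1/1440 = 1/1440
S = 1/1440
C² = P²·S² = 2/9 ; C = +0.471405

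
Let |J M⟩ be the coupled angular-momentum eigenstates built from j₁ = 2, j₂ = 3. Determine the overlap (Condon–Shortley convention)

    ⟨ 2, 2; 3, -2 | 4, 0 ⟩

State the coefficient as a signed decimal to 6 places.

+√(1/7) = +0.377964

√[9·1!3!5!/10! · 4!0!1!5!4!4!] = √(20736/7)
  +(−1)^0/∏(0,1,0,1,3,4)! = 1/144  (running 1/144)
⟨..|..⟩ = √(20736/7)·(1/144) = +0.377964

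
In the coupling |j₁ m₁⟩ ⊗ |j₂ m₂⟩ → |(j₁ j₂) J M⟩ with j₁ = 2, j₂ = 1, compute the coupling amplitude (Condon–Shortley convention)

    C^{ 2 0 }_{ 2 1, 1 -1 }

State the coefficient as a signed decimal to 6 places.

+0.707107  (= +√(1/2))

√[5·1!3!1!/6! · 3!1!0!2!2!2!] = √(2)
  +(−1)^0/∏(0,1,1,0,2,1)! = 1/2  (running 1/2)
⟨..|..⟩ = √(2)·(1/2) = +0.707107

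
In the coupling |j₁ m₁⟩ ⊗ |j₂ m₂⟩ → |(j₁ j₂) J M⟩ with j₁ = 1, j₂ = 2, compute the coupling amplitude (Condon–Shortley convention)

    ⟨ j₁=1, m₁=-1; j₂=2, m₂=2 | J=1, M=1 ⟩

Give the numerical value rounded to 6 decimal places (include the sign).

triangle: 2!×0!×2!/5! = 4/120
(j±m)!: 0!×2!×4!×0!×2!×0! = 96
prefactor² = (2J+1)×Δ×N² = 48/5
  k=2: +1/(2!×0!×0!×2!×0!×0!) = 1/4
Σ = 1/4  ⇒  CG² = 48/5×1/4² = 3/5
CG = +√(3/5) = +0.774597

+0.774597  (= +√(3/5))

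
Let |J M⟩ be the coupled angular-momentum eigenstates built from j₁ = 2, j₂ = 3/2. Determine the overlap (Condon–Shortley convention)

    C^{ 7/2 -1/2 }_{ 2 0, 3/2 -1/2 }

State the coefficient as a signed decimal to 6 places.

√[8·0!4!3!/8! · 2!2!1!2!3!4!] = √(1152/35)
  +(−1)^0/∏(0,0,2,1,2,2)! = 1/8  (running 1/8)
⟨..|..⟩ = √(1152/35)·(1/8) = +0.717137

+0.717137  (= +√(18/35))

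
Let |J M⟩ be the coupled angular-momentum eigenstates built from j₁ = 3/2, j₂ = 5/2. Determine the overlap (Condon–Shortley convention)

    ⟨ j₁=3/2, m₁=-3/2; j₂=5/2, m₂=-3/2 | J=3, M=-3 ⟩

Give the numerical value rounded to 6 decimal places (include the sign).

-0.612372

√[7·1!2!4!/8! · 0!3!1!4!0!6!] = √(864)
  +(−1)^1/∏(1,0,2,0,0,4)! = -1/48  (running -1/48)
⟨..|..⟩ = √(864)·(-1/48) = -0.612372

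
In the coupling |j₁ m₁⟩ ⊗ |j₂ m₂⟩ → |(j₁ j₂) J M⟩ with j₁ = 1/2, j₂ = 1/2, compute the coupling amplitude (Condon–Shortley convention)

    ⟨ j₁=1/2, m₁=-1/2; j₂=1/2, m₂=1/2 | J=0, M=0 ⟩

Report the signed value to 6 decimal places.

triangle: 1!*0!*0!/2! = 1/2
(j±m)!: 0!*1!*1!*0!*0!*0! = 1
prefactor² = (2J+1)*Δ*N² = 1/2
  k=1: −1/(1!*0!*0!*0!*0!*0!) = -1
Σ = -1  ⇒  CG² = 1/2*(-1)² = 1/2
CG = −√(1/2) = -0.707107

-0.707107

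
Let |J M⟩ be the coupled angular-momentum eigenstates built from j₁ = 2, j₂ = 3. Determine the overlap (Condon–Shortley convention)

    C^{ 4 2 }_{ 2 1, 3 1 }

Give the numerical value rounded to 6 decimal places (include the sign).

+√(1/28) ≈ +0.188982

triangle: 1!×3!×5!/10! = 720/3628800
(j±m)!: 3!×1!×4!×2!×6!×2! = 414720
prefactor² = (2J+1)×Δ×N² = 5184/7
  k=0: +1/(0!×1!×1!×4!×2!×1!) = 1/48
  k=1: −1/(1!×0!×0!×3!×3!×2!) = -1/72
Σ = 1/144  ⇒  CG² = 5184/7×1/144² = 1/28
CG = +√(1/28) = +0.188982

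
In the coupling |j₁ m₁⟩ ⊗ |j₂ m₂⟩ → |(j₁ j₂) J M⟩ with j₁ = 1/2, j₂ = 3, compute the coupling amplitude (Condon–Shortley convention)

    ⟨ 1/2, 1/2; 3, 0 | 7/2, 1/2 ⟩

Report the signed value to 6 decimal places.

j₁+j₂−J=0  J+j₁−j₂=1  J−j₁+j₂=6  j₁+j₂+J+1=8
(j₁±m₁, j₂±m₂, J±M) = (1,0,3,3,4,3)
P² = 5184/7
sum k=0..0:
  [0] +1/36 = 1/36
S = 1/36
C² = P²·S² = 4/7 ; C = +0.755929

+0.755929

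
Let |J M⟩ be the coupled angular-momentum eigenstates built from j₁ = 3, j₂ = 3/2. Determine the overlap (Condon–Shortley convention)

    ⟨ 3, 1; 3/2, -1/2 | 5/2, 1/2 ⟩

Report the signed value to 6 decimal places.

−√(1/70) ≈ -0.119523

√[6·2!4!1!/8! · 4!2!1!2!3!2!] = √(288/35)
  +(−1)^0/∏(0,2,2,1,2,0)! = 1/8  (running 1/8)
  +(−1)^1/∏(1,1,1,0,3,1)! = -1/6  (running -1/24)
⟨..|..⟩ = √(288/35)·(-1/24) = -0.119523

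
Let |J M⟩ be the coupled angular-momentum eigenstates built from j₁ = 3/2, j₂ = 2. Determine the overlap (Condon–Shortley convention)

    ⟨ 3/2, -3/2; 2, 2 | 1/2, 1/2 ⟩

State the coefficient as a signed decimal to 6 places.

−√(2/5) = -0.632456

j₁+j₂−J=3  J+j₁−j₂=0  J−j₁+j₂=1  j₁+j₂+J+1=5
(j₁±m₁, j₂±m₂, J±M) = (0,3,4,0,1,0)
P² = 72/5
sum k=3..3:
  [3] −1/6 = -1/6
S = -1/6
C² = P²·S² = 2/5 ; C = -0.632456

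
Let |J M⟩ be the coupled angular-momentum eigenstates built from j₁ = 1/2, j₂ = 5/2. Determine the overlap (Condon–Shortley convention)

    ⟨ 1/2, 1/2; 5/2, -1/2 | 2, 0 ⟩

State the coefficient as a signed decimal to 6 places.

triangle: 1!·0!·4!/6! = 24/720
(j±m)!: 1!·0!·2!·3!·2!·2! = 48
prefactor² = (2J+1)·Δ·N² = 8
  k=0: +1/(0!·1!·0!·2!·0!·2!) = 1/4
Σ = 1/4  ⇒  CG² = 8·1/4² = 1/2
CG = +√(1/2) = +0.707107

+0.707107  (= +√(1/2))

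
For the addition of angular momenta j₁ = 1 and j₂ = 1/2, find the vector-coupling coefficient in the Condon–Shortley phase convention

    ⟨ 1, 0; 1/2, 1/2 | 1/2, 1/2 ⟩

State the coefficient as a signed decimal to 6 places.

−√(1/3) = -0.577350

√[2·1!1!0!/3! · 1!1!1!0!1!0!] = √(1/3)
  +(−1)^1/∏(1,0,0,0,1,0)! = -1  (running -1)
⟨..|..⟩ = √(1/3)·(-1) = -0.577350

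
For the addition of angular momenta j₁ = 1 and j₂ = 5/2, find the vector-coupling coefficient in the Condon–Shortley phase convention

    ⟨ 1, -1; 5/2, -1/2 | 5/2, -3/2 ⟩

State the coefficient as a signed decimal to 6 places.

√[6·1!1!4!/7! · 0!2!2!3!1!4!] = √(576/35)
  +(−1)^1/∏(1,0,1,1,0,3)! = -1/6  (running -1/6)
⟨..|..⟩ = √(576/35)·(-1/6) = -0.676123

−√(16/35) = -0.676123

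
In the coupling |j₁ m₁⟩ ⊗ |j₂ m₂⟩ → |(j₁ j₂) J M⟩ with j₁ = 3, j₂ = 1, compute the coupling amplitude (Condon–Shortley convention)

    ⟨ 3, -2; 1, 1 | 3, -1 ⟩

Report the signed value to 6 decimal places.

j₁+j₂−J=1  J+j₁−j₂=5  J−j₁+j₂=1  j₁+j₂+J+1=8
(j₁±m₁, j₂±m₂, J±M) = (1,5,2,0,2,4)
P² = 240
sum k=1..1:
  [1] −1/24 = -1/24
S = -1/24
C² = P²·S² = 5/12 ; C = -0.645497

−√(5/12) ≈ -0.645497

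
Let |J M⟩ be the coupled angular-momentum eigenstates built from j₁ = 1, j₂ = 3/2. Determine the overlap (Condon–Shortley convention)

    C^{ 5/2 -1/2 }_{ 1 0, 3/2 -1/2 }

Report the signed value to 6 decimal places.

+√(3/5) ≈ +0.774597

√[6·0!2!3!/6! · 1!1!1!2!2!3!] = √(12/5)
  +(−1)^0/∏(0,0,1,1,1,2)! = 1/2  (running 1/2)
⟨..|..⟩ = √(12/5)·(1/2) = +0.774597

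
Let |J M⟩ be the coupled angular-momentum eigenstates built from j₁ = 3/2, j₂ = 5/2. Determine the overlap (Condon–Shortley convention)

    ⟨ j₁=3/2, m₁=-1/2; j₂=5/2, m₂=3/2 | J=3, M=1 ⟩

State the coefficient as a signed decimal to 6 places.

triangle: 1!·2!·4!/8! = 48/40320
(j±m)!: 1!·2!·4!·1!·4!·2! = 2304
prefactor² = (2J+1)·Δ·N² = 96/5
  k=0: +1/(0!·1!·2!·4!·0!·0!) = 1/48
  k=1: −1/(1!·0!·1!·3!·1!·1!) = -1/6
Σ = -7/48  ⇒  CG² = 96/5·(-7/48)² = 49/120
CG = −√(49/120) = -0.639010

-0.639010  (= −√(49/120))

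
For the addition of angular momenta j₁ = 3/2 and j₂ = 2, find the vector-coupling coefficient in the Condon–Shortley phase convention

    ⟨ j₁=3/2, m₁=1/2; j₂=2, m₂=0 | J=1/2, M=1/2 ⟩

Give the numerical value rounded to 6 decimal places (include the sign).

√[2·3!0!1!/5! · 2!1!2!2!1!0!] = √(4/5)
  +(−1)^1/∏(1,2,0,1,0,0)! = -1/2  (running -1/2)
⟨..|..⟩ = √(4/5)·(-1/2) = -0.447214

−√(1/5) = -0.447214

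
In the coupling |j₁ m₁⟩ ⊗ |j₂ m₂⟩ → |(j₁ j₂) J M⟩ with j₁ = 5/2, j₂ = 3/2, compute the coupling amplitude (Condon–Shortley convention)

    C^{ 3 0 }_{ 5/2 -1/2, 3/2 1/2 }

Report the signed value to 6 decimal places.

j₁+j₂−J=1  J+j₁−j₂=4  J−j₁+j₂=2  j₁+j₂+J+1=8
(j₁±m₁, j₂±m₂, J±M) = (2,3,2,1,3,3)
P² = 36/5
sum k=0..1:
  [0] +1/12 = 1/12
  [1] −1/4 = -1/4
S = -1/6
C² = P²·S² = 1/5 ; C = -0.447214

-0.447214  (= −√(1/5))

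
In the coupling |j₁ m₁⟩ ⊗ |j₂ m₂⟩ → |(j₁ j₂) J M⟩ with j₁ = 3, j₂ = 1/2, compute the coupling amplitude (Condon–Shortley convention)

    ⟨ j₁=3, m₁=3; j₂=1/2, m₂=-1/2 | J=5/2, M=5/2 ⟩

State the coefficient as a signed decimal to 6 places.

+√(6/7) = +0.925820

√[6·1!5!0!/7! · 6!0!0!1!5!0!] = √(86400/7)
  +(−1)^0/∏(0,1,0,0,5,0)! = 1/120  (running 1/120)
⟨..|..⟩ = √(86400/7)·(1/120) = +0.925820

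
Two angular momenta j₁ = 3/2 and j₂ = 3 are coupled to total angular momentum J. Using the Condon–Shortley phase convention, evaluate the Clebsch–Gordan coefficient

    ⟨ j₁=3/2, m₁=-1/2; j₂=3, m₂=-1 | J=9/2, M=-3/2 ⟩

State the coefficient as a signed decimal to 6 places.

+0.731925  (= +√(15/28))

√[10·0!3!6!/10! · 1!2!2!4!3!6!] = √(34560/7)
  +(−1)^0/∏(0,0,2,2,1,4)! = 1/96  (running 1/96)
⟨..|..⟩ = √(34560/7)·(1/96) = +0.731925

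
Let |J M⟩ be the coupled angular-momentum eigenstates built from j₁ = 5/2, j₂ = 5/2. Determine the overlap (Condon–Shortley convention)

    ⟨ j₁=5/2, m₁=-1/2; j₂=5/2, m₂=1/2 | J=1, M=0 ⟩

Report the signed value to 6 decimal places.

√[3·4!1!1!/7! · 2!3!3!2!1!1!] = √(72/35)
  +(−1)^2/∏(2,2,1,1,0,0)! = 1/4  (running 1/4)
  +(−1)^3/∏(3,1,0,0,1,1)! = -1/6  (running 1/12)
⟨..|..⟩ = √(72/35)·(1/12) = +0.119523

+0.119523  (= +√(1/70))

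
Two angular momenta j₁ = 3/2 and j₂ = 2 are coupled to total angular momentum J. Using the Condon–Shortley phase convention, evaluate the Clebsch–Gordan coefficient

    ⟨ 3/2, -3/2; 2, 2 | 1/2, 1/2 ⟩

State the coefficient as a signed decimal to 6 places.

-0.632456

triangle: 3!*0!*1!/5! = 6/120
(j±m)!: 0!*3!*4!*0!*1!*0! = 144
prefactor² = (2J+1)*Δ*N² = 72/5
  k=3: −1/(3!*0!*0!*1!*0!*0!) = -1/6
Σ = -1/6  ⇒  CG² = 72/5*(-1/6)² = 2/5
CG = −√(2/5) = -0.632456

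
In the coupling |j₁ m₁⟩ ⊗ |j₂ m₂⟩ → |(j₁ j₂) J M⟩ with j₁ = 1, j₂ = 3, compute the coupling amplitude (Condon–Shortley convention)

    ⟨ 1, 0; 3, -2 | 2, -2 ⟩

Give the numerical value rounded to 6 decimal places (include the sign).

-0.487950

j₁+j₂−J=2  J+j₁−j₂=0  J−j₁+j₂=4  j₁+j₂+J+1=7
(j₁±m₁, j₂±m₂, J±M) = (1,1,1,5,0,4)
P² = 960/7
sum k=1..1:
  [1] −1/24 = -1/24
S = -1/24
C² = P²·S² = 5/21 ; C = -0.487950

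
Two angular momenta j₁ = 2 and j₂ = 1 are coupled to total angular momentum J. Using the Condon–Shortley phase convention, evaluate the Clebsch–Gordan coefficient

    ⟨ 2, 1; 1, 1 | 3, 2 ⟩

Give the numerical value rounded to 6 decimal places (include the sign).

+0.816497  (= +√(2/3))

√[7·0!4!2!/7! · 3!1!2!0!5!1!] = √(96)
  +(−1)^0/∏(0,0,1,2,3,0)! = 1/12  (running 1/12)
⟨..|..⟩ = √(96)·(1/12) = +0.816497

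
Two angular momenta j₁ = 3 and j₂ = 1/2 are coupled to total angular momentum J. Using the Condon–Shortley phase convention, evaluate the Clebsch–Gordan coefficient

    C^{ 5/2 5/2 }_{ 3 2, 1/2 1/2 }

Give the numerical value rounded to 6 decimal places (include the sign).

√[6·1!5!0!/7! · 5!1!1!0!5!0!] = √(14400/7)
  +(−1)^1/∏(1,0,0,0,5,0)! = -1/120  (running -1/120)
⟨..|..⟩ = √(14400/7)·(-1/120) = -0.377964

-0.377964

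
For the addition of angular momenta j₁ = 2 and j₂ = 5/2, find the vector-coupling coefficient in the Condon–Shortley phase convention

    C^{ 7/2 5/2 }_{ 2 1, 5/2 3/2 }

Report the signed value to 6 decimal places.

-0.125988

√[8·1!3!4!/9! · 3!1!4!1!6!1!] = √(2304/7)
  +(−1)^0/∏(0,1,1,4,2,0)! = 1/48  (running 1/48)
  +(−1)^1/∏(1,0,0,3,3,1)! = -1/36  (running -1/144)
⟨..|..⟩ = √(2304/7)·(-1/144) = -0.125988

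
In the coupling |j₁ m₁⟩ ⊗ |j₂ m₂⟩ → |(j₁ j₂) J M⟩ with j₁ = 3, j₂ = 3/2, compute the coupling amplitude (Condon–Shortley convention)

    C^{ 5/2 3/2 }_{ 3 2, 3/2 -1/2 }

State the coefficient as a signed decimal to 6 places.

+0.267261  (= +√(1/14))

√[6·2!4!1!/8! · 5!1!1!2!4!1!] = √(288/7)
  +(−1)^0/∏(0,2,1,1,3,0)! = 1/12  (running 1/12)
  +(−1)^1/∏(1,1,0,0,4,1)! = -1/24  (running 1/24)
⟨..|..⟩ = √(288/7)·(1/24) = +0.267261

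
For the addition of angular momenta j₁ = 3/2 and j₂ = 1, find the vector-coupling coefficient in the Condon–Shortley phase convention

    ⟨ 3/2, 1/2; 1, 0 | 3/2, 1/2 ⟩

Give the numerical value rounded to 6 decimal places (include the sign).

+√(1/15) ≈ +0.258199

√[4·1!2!1!/5! · 2!1!1!1!2!1!] = √(4/15)
  +(−1)^0/∏(0,1,1,1,1,0)! = 1  (running 1)
  +(−1)^1/∏(1,0,0,0,2,1)! = -1/2  (running 1/2)
⟨..|..⟩ = √(4/15)·(1/2) = +0.258199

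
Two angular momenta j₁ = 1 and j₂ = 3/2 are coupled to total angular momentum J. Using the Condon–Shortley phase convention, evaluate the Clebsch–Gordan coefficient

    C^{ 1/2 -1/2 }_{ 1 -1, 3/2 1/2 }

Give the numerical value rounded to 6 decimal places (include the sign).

+√(1/6) ≈ +0.408248

√[2·2!0!1!/4! · 0!2!2!1!0!1!] = √(2/3)
  +(−1)^2/∏(2,0,0,0,0,1)! = 1/2  (running 1/2)
⟨..|..⟩ = √(2/3)·(1/2) = +0.408248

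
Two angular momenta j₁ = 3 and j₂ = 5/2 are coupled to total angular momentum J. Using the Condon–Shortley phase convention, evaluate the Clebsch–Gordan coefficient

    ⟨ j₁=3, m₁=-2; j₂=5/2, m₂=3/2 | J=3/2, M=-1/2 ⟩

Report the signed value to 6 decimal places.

j₁+j₂−J=4  J+j₁−j₂=2  J−j₁+j₂=1  j₁+j₂+J+1=8
(j₁±m₁, j₂±m₂, J±M) = (1,5,4,1,1,2)
P² = 192/7
sum k=3..4:
  [3] −1/12 = -1/12
  [4] +1/24 = 1/24
S = -1/24
C² = P²·S² = 1/21 ; C = -0.218218

-0.218218  (= −√(1/21))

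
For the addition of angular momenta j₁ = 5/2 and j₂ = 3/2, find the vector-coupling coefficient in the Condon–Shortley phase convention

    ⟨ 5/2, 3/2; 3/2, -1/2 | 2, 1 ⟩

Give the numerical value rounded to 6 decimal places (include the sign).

√[5·2!3!1!/7! · 4!1!1!2!3!1!] = √(24/7)
  +(−1)^0/∏(0,2,1,1,2,0)! = 1/4  (running 1/4)
  +(−1)^1/∏(1,1,0,0,3,1)! = -1/6  (running 1/12)
⟨..|..⟩ = √(24/7)·(1/12) = +0.154303

+√(1/42) ≈ +0.154303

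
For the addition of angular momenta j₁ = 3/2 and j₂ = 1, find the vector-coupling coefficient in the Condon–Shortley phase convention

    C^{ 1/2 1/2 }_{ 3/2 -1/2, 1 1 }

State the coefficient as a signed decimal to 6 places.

+0.408248  (= +√(1/6))

j₁+j₂−J=2  J+j₁−j₂=1  J−j₁+j₂=0  j₁+j₂+J+1=4
(j₁±m₁, j₂±m₂, J±M) = (1,2,2,0,1,0)
P² = 2/3
sum k=2..2:
  [2] +1/2 = 1/2
S = 1/2
C² = P²·S² = 1/6 ; C = +0.408248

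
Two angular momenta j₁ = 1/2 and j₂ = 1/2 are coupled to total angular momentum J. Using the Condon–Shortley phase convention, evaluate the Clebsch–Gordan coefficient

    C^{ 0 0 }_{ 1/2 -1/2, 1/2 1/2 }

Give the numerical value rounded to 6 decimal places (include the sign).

-0.707107  (= −√(1/2))

j₁+j₂−J=1  J+j₁−j₂=0  J−j₁+j₂=0  j₁+j₂+J+1=2
(j₁±m₁, j₂±m₂, J±M) = (0,1,1,0,0,0)
P² = 1/2
sum k=1..1:
  [1] −1/1 = -1
S = -1
C² = P²·S² = 1/2 ; C = -0.707107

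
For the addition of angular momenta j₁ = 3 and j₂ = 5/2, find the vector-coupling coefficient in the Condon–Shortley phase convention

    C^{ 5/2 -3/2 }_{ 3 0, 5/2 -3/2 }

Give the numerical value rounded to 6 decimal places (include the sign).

√[6·3!3!2!/9! · 3!3!1!4!1!4!] = √(864/35)
  +(−1)^0/∏(0,3,3,1,0,1)! = 1/36  (running 1/36)
  +(−1)^1/∏(1,2,2,0,1,2)! = -1/8  (running -7/72)
⟨..|..⟩ = √(864/35)·(-7/72) = -0.483046

−√(7/30) ≈ -0.483046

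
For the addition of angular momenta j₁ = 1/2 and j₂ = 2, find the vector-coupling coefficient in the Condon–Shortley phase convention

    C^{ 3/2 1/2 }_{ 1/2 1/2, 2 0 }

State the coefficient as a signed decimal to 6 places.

+0.632456

triangle: 1!·0!·3!/5! = 6/120
(j±m)!: 1!·0!·2!·2!·2!·1! = 8
prefactor² = (2J+1)·Δ·N² = 8/5
  k=0: +1/(0!·1!·0!·2!·0!·1!) = 1/2
Σ = 1/2  ⇒  CG² = 8/5·1/2² = 2/5
CG = +√(2/5) = +0.632456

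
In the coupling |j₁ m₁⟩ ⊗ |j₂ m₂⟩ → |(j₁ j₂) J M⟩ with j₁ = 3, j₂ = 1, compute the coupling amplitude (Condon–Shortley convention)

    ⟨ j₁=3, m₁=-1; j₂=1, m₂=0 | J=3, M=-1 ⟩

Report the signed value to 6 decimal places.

triangle: 1!×5!×1!/8! = 120/40320
(j±m)!: 2!×4!×1!×1!×2!×4! = 2304
prefactor² = (2J+1)×Δ×N² = 48
  k=0: +1/(0!×1!×4!×1!×1!×0!) = 1/24
  k=1: −1/(1!×0!×3!×0!×2!×1!) = -1/12
Σ = -1/24  ⇒  CG² = 48×(-1/24)² = 1/12
CG = −√(1/12) = -0.288675

−√(1/12) ≈ -0.288675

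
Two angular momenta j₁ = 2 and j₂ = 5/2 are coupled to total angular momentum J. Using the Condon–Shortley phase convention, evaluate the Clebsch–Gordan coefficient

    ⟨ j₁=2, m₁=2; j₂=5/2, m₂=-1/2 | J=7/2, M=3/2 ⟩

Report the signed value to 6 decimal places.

+√(8/21) ≈ +0.617213

triangle: 1!×3!×4!/9! = 144/362880
(j±m)!: 4!×0!×2!×3!×5!×2! = 69120
prefactor² = (2J+1)×Δ×N² = 1536/7
  k=0: +1/(0!×1!×0!×2!×3!×2!) = 1/24
Σ = 1/24  ⇒  CG² = 1536/7×1/24² = 8/21
CG = +√(8/21) = +0.617213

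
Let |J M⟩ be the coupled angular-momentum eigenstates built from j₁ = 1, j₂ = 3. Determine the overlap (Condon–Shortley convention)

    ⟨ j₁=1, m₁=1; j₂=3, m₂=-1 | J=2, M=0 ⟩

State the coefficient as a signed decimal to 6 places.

j₁+j₂−J=2  J+j₁−j₂=0  J−j₁+j₂=4  j₁+j₂+J+1=7
(j₁±m₁, j₂±m₂, J±M) = (2,0,2,4,2,2)
P² = 128/7
sum k=0..0:
  [0] +1/8 = 1/8
S = 1/8
C² = P²·S² = 2/7 ; C = +0.534522

+0.534522  (= +√(2/7))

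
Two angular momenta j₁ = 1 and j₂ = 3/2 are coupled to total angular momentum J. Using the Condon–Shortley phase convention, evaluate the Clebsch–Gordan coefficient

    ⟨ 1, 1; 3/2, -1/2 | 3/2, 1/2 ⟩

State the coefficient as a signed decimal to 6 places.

j₁+j₂−J=1  J+j₁−j₂=1  J−j₁+j₂=2  j₁+j₂+J+1=5
(j₁±m₁, j₂±m₂, J±M) = (2,0,1,2,2,1)
P² = 8/15
sum k=0..0:
  [0] +1/1 = 1
S = 1
C² = P²·S² = 8/15 ; C = +0.730297

+0.730297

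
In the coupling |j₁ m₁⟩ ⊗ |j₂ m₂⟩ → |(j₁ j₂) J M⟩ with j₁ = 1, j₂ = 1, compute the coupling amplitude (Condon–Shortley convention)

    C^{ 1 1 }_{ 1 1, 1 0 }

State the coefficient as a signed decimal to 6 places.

j₁+j₂−J=1  J+j₁−j₂=1  J−j₁+j₂=1  j₁+j₂+J+1=4
(j₁±m₁, j₂±m₂, J±M) = (2,0,1,1,2,0)
P² = 1/2
sum k=0..0:
  [0] +1/1 = 1
S = 1
C² = P²·S² = 1/2 ; C = +0.707107

+√(1/2) = +0.707107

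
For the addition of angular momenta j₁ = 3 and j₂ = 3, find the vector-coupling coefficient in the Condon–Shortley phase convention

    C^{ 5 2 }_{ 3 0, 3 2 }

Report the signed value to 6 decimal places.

j₁+j₂−J=1  J+j₁−j₂=5  J−j₁+j₂=5  j₁+j₂+J+1=12
(j₁±m₁, j₂±m₂, J±M) = (3,3,5,1,7,3)
P² = 43200
sum k=0..1:
  [0] +1/1440 = 1/1440
  [1] −1/288 = -1/288
S = -1/360
C² = P²·S² = 1/3 ; C = -0.577350

−√(1/3) = -0.577350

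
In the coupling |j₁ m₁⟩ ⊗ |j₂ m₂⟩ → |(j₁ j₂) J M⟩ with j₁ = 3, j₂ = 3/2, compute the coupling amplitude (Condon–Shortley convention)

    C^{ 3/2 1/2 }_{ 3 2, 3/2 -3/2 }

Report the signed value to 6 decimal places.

triangle: 3!·3!·0!/7! = 36/5040
(j±m)!: 5!·1!·0!·3!·2!·1! = 1440
prefactor² = (2J+1)·Δ·N² = 288/7
  k=0: +1/(0!·3!·1!·0!·2!·0!) = 1/12
Σ = 1/12  ⇒  CG² = 288/7·1/12² = 2/7
CG = +√(2/7) = +0.534522

+√(2/7) = +0.534522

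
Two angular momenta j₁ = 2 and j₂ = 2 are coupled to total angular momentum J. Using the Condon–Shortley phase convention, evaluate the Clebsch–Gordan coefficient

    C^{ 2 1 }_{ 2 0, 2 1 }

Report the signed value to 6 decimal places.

triangle: 2!·2!·2!/7! = 8/5040
(j±m)!: 2!·2!·3!·1!·3!·1! = 144
prefactor² = (2J+1)·Δ·N² = 8/7
  k=1: −1/(1!·1!·1!·2!·1!·0!) = -1/2
  k=2: +1/(2!·0!·0!·1!·2!·1!) = 1/4
Σ = -1/4  ⇒  CG² = 8/7·(-1/4)² = 1/14
CG = −√(1/14) = -0.267261

−√(1/14) = -0.267261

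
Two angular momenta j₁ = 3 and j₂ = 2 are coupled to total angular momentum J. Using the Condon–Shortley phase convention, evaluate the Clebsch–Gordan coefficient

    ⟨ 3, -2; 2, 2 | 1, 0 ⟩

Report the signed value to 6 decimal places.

j₁+j₂−J=4  J+j₁−j₂=2  J−j₁+j₂=0  j₁+j₂+J+1=7
(j₁±m₁, j₂±m₂, J±M) = (1,5,4,0,1,1)
P² = 576/7
sum k=4..4:
  [4] +1/24 = 1/24
S = 1/24
C² = P²·S² = 1/7 ; C = +0.377964

+0.377964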